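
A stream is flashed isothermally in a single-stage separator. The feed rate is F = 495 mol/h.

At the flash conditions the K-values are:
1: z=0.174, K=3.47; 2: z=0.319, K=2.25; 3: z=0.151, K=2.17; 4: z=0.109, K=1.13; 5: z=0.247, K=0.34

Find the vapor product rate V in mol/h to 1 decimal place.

V = 455.2 mol/h

Material balance + equilibrium reduce to Σ zᵢ(Kᵢ−1)/(1+V/F(Kᵢ−1)) = 0.
Feasibility: ΣzᵢKᵢ = 1.856, Σzᵢ/Kᵢ = 1.084 — both > 1, two phases present.
Newton iteration, V/F⁰ = 0.47:
  V/F = 0.470: g = 0.3411, g' = -0.739 → V/F = 0.932
  V/F = 0.932: g = -0.0117, g' = -0.978 → V/F = 0.920
  V/F = 0.920: g = -0.0002, g' = -0.953 → V/F = 0.919
Converged at V/F = 0.919.
Then V = V/F·F = 0.9195·495 = 455.2 mol/h and L = F − V = 39.8 mol/h.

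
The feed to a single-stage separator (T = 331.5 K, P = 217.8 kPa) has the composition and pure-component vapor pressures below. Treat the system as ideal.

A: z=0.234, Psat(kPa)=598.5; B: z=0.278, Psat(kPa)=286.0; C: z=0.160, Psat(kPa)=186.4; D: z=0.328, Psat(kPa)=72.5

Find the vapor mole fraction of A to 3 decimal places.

Raoult's law: Kᵢ = Pᵢˢᵃᵗ/P = Pᵢˢᵃᵗ/217.8.
  K_A = 598.5/217.8 = 2.74793, K_B = 286.0/217.8 = 1.31313, K_C = 186.4/217.8 = 0.85583, K_D = 72.5/217.8 = 0.33287
Rachford–Rice: g(V/F) = Σ zᵢ(Kᵢ−1)/(1+V/F(Kᵢ−1)) = 0.
Check two-phase: ΣzᵢKᵢ = 1.254 > 1 and Σzᵢ/Kᵢ = 1.469 > 1, so g(0) = 0.254 > 0 and g(1) = -0.469 < 0.
Iterate (Newton) starting at V/F = 0.5:
  V/F = 0.500: g = -0.0597, g' = -0.557 → V/F = 0.393
  V/F = 0.393: g = -0.0009, g' = -0.545 → V/F = 0.391
Converged at V/F = 0.391.
Compositions from xᵢ = zᵢ/(1+V/F(Kᵢ−1)), yᵢ = Kᵢxᵢ:
  A: x = 0.139, y = 0.382
  B: x = 0.248, y = 0.325
  C: x = 0.170, y = 0.145
  D: x = 0.444, y = 0.148

y_A = 0.382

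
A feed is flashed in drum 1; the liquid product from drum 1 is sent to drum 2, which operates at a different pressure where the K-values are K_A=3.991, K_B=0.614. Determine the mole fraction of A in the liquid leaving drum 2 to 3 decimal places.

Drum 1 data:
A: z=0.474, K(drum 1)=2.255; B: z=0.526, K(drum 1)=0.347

x_A (drum 2) = 0.114

Drum 1:
Material balance + equilibrium reduce to Σ zᵢ(Kᵢ−1)/(1+ψ₁(Kᵢ−1)) = 0.
Check two-phase: ΣzᵢKᵢ = 1.251 > 1 and Σzᵢ/Kᵢ = 1.726 > 1, so g(0) = 0.251 > 0 and g(1) = -0.726 < 0.
Newton iteration, ψ₁⁰ = 0.36:
  ψ₁ = 0.360: g = -0.0393, g' = -0.738 → ψ₁ = 0.307
Converged at ψ₁ = 0.307.
Drum-1 compositions:
  A: x = 0.342, y = 0.772
  B: x = 0.658, y = 0.228
Drum-2 feed = drum-1 liquid: z₂ = (0.3422, 0.6578).
Drum 2:
Let ψ₂ = V/F and solve Σ zᵢ(Kᵢ−1)/(1+ψ₂(Kᵢ−1)) = 0.
g(0) = ΣzᵢKᵢ − 1 = 0.770 and g(1) = 1 − Σzᵢ/Kᵢ = -0.157, so a root lies in (0, 1).
Newton–Raphson from ψ₂ = 0.43:
  ψ₂ = 0.430: g = 0.1433, g' = -0.727 → ψ₂ = 0.627
  ψ₂ = 0.627: g = 0.0209, g' = -0.541 → ψ₂ = 0.666
  ψ₂ = 0.666: g = 0.0004, g' = -0.520 → ψ₂ = 0.667
Converged at ψ₂ = 0.667.
  A: x = 0.114, y = 0.456
  B: x = 0.886, y = 0.544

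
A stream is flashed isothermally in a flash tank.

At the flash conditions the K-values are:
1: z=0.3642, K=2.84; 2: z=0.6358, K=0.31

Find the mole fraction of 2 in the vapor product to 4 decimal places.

y_2 = 0.2255

Rachford–Rice: g(ψ) = Σ zᵢ(Kᵢ−1)/(1+ψ(Kᵢ−1)) = 0.
g(0) = ΣzᵢKᵢ − 1 = 0.2314 and g(1) = 1 − Σzᵢ/Kᵢ = -1.1792, so a root lies in (0, 1).
Binary case is linear: z₁(K₁−1)(1+ψ(K₂−1)) + z₂(K₂−1)(1+ψ(K₁−1)) = 0
⇒ ψ = [z₁(K₁−1)+z₂(K₂−1)] / [−(K₁−1)(K₂−1)] = 0.23143/1.26960 = 0.1823
Compositions from xᵢ = zᵢ/(1+ψ(Kᵢ−1)), yᵢ = Kᵢxᵢ:
  1: x = 0.2727, y = 0.7745
  2: x = 0.7273, y = 0.2255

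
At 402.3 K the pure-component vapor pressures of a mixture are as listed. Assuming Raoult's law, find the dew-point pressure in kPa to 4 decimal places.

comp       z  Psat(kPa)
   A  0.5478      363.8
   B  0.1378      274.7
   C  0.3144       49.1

Pdew = 118.8966 kPa

At the dew point ψ → 1, so Σzᵢ/Kᵢ = 1 with Kᵢ = Pᵢˢᵃᵗ/P ⇒ 1/P = Σzᵢ/Pᵢˢᵃᵗ.
1/P = 0.5478/363.8 + 0.1378/274.7 + 0.3144/49.1 = 0.0084107 ⇒ P = 118.8966 kPa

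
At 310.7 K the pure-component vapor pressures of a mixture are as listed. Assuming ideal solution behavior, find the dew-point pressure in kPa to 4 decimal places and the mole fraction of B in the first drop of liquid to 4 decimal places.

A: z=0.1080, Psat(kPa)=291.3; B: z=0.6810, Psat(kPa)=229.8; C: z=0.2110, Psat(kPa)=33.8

At the dew point ψ → 1, so Σzᵢ/Kᵢ = 1 with Kᵢ = Pᵢˢᵃᵗ/P ⇒ 1/P = Σzᵢ/Pᵢˢᵃᵗ.
1/P = 0.1080/291.3 + 0.6810/229.8 + 0.2110/33.8 = 0.0095768 ⇒ P = 104.4190 kPa
xᵢ = zᵢP/Pᵢˢᵃᵗ ⇒ x_B = 0.6810·104.4190/229.8 = 0.3094

Pdew = 104.4190 kPa, x_B = 0.3094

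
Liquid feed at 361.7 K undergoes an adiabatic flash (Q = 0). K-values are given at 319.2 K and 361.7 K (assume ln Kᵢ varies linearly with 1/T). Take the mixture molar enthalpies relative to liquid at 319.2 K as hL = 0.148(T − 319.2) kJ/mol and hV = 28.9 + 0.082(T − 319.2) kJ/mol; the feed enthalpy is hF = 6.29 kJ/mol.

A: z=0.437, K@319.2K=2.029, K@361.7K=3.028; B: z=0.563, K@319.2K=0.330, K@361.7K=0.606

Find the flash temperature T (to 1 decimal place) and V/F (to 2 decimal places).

T = 324.6 K, V/F = 0.19

Adiabatic flash: solve Rachford–Rice at each trial T, then check hF = ψ·hV(T) + (1−ψ)·hL(T).
  T = 319.2 K: K = (2.029, 0.330), RR gives ψ = 0.105, H_out = 3.038 kJ/mol
  T = 361.7 K: K = (3.028, 0.606), RR gives ψ = 0.832, H_out = 27.989 kJ/mol
  T = 340.4 K: K = (2.509, 0.455), RR gives ψ = 0.429, H_out = 14.943 kJ/mol
  T = 329.8 K: K = (2.264, 0.390), RR gives ψ = 0.271, H_out = 9.199 kJ/mol
  T = 324.5 K: K = (2.145, 0.359), RR gives ψ = 0.190, H_out = 6.214 kJ/mol
  T = 327.1 K: K = (2.203, 0.374), RR gives ψ = 0.230, H_out = 7.696 kJ/mol
  T = 325.8 K: K = (2.174, 0.366), RR gives ψ = 0.210, H_out = 6.960 kJ/mol
Linear interpolation between T = 324.5 (H_out = 6.214) and T = 325.8 (H_out = 6.960) on hF = 6.29 gives T ≈ 324.6 K, at which ψ = 0.19.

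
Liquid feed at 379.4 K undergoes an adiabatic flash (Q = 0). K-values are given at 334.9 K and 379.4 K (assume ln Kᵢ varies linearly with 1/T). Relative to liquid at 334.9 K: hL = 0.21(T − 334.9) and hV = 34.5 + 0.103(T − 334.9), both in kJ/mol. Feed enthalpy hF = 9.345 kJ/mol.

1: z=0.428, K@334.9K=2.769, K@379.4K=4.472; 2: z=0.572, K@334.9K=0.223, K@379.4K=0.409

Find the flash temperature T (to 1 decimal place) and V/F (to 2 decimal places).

T = 338.1 K, V/F = 0.25

Adiabatic flash: solve Rachford–Rice at each trial T, then check hF = ψ·hV(T) + (1−ψ)·hL(T).
  T = 334.9 K: K = (2.769, 0.223), RR gives ψ = 0.227, H_out = 7.848 kJ/mol
  T = 379.4 K: K = (4.472, 0.409), RR gives ψ = 0.559, H_out = 25.982 kJ/mol
  T = 357.1 K: K = (3.570, 0.308), RR gives ψ = 0.396, H_out = 17.368 kJ/mol
  T = 346.0 K: K = (3.157, 0.263), RR gives ψ = 0.316, H_out = 12.849 kJ/mol
  T = 340.4 K: K = (2.958, 0.242), RR gives ψ = 0.273, H_out = 10.407 kJ/mol
  T = 337.6 K: K = (2.861, 0.232), RR gives ψ = 0.250, H_out = 9.128 kJ/mol
  T = 339.0 K: K = (2.909, 0.237), RR gives ψ = 0.262, H_out = 9.773 kJ/mol
Linear interpolation between T = 337.6 (H_out = 9.128) and T = 339.0 (H_out = 9.773) on hF = 9.345 gives T ≈ 338.1 K, at which ψ = 0.25.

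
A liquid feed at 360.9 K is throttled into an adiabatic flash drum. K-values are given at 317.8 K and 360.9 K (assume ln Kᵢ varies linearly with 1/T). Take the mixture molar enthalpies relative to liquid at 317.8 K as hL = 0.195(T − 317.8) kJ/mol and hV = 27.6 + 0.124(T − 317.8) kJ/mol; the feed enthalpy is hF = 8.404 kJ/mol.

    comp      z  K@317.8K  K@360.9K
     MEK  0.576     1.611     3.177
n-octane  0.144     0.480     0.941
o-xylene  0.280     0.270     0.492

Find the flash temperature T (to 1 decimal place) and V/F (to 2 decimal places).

T = 320.8 K, V/F = 0.29

Adiabatic flash: solve Rachford–Rice at each trial T, then check hF = ψ·hV(T) + (1−ψ)·hL(T).
  T = 317.8 K: K = (1.611, 0.480, 0.270), RR gives ψ = 0.178, H_out = 4.911 kJ/mol
  T = 360.9 K: K = (3.177, 0.941, 0.492), RR gives ψ = 1.000, H_out = 32.944 kJ/mol
  T = 339.4 K: K = (2.313, 0.687, 0.372), RR gives ψ = 0.734, H_out = 23.355 kJ/mol
  T = 328.6 K: K = (1.942, 0.578, 0.318), RR gives ψ = 0.504, H_out = 15.630 kJ/mol
  T = 323.2 K: K = (1.772, 0.527, 0.294), RR gives ψ = 0.361, H_out = 10.882 kJ/mol
  T = 320.5 K: K = (1.690, 0.503, 0.282), RR gives ψ = 0.276, H_out = 8.099 kJ/mol
  T = 321.9 K: K = (1.732, 0.516, 0.288), RR gives ψ = 0.322, H_out = 9.585 kJ/mol
Linear interpolation between T = 320.5 (H_out = 8.099) and T = 321.9 (H_out = 9.585) on hF = 8.404 gives T ≈ 320.8 K, at which ψ = 0.29.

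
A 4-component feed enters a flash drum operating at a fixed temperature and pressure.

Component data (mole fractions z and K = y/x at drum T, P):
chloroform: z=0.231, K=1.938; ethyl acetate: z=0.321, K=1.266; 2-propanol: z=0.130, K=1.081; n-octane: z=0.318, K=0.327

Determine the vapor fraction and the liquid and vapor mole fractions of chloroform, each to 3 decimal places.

Let ψ = V/F and solve Σ zᵢ(Kᵢ−1)/(1+ψ(Kᵢ−1)) = 0.
Feasibility: ΣzᵢKᵢ = 1.099, Σzᵢ/Kᵢ = 1.465 — both > 1, two phases present.
Newton iteration, ψ⁰ = 0.5:
  ψ = 0.500: g = -0.0896, g' = -0.440 → ψ = 0.296
  ψ = 0.296: g = -0.0084, g' = -0.370 → ψ = 0.274
Converged at ψ = 0.274.
Compositions from xᵢ = zᵢ/(1+ψ(Kᵢ−1)), yᵢ = Kᵢxᵢ:
  chloroform: x = 0.184, y = 0.356
  ethyl acetate: x = 0.299, y = 0.379
  2-propanol: x = 0.127, y = 0.137
  n-octane: x = 0.390, y = 0.127

ψ = 0.274, x_chloroform = 0.184, y_chloroform = 0.356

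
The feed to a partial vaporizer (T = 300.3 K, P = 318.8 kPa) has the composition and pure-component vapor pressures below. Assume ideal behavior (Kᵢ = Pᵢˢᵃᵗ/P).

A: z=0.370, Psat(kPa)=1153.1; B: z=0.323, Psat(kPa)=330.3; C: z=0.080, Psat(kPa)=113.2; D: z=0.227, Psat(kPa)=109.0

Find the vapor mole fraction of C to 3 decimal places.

y_C = 0.050

Raoult's law: Kᵢ = Pᵢˢᵃᵗ/P = Pᵢˢᵃᵗ/318.8.
  K_A = 1153.1/318.8 = 3.61700, K_B = 330.3/318.8 = 1.03607, K_C = 113.2/318.8 = 0.35508, K_D = 109.0/318.8 = 0.34191
Rachford–Rice: g(ψ) = Σ zᵢ(Kᵢ−1)/(1+ψ(Kᵢ−1)) = 0.
g(0) = ΣzᵢKᵢ − 1 = 0.779 and g(1) = 1 − Σzᵢ/Kᵢ = -0.303, so a root lies in (0, 1).
Newton–Raphson from ψ = 0.5:
  ψ = 0.500: g = 0.1321, g' = -0.767 → ψ = 0.672
  ψ = 0.672: g = 0.0033, g' = -0.753 → ψ = 0.677
Converged at ψ = 0.677.
Compositions from xᵢ = zᵢ/(1+ψ(Kᵢ−1)), yᵢ = Kᵢxᵢ:
  A: x = 0.134, y = 0.483
  B: x = 0.315, y = 0.327
  C: x = 0.142, y = 0.050
  D: x = 0.409, y = 0.140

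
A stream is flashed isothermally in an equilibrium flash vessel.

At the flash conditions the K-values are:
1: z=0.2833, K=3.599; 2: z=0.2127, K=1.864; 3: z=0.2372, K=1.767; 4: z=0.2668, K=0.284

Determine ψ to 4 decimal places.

Rachford–Rice: g(ψ) = Σ zᵢ(Kᵢ−1)/(1+ψ(Kᵢ−1)) = 0.
g(0) = ΣzᵢKᵢ − 1 = 0.9110 and g(1) = 1 − Σzᵢ/Kᵢ = -0.2665, so a root lies in (0, 1).
Newton iteration, ψ⁰ = 0.46:
  ψ = 0.4600: g = 0.31651, g' = -0.8587 → ψ = 0.8286
  ψ = 0.8286: g = -0.01787, g' = -1.1254 → ψ = 0.8127
  ψ = 0.8127: g = -0.00030, g' = -1.0878 → ψ = 0.8125
Converged at ψ = 0.8125.

ψ = 0.8125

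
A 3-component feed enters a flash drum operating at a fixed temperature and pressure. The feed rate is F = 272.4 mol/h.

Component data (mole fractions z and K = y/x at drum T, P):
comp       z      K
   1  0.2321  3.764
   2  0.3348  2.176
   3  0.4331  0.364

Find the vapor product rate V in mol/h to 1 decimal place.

V = 171.8 mol/h

Material balance + equilibrium reduce to Σ zᵢ(Kᵢ−1)/(1+ψ(Kᵢ−1)) = 0.
Check two-phase: ΣzᵢKᵢ = 1.7598 > 1 and Σzᵢ/Kᵢ = 1.4054 > 1, so g(0) = 0.7598 > 0 and g(1) = -0.4054 < 0.
Newton–Raphson from ψ = 0.5:
  ψ = 0.5000: g = 0.11337, g' = -0.8728 → ψ = 0.6299
  ψ = 0.6299: g = 0.00067, g' = -0.8764 → ψ = 0.6307
Converged at ψ = 0.6307.
Then V = ψ·F = 0.6307·272.4 = 171.8 mol/h and L = F − V = 100.6 mol/h.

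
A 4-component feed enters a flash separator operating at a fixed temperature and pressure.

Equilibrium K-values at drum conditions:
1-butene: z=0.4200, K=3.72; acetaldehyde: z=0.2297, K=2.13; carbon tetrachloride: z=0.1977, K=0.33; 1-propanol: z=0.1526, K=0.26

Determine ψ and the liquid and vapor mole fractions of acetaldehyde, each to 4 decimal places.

ψ = 0.7469, x_acetaldehyde = 0.1246, y_acetaldehyde = 0.2653

Newton iteration, ψ⁰ = 0.5:
  ψ = 0.5000: g = 0.27149, g' = -1.0889 → ψ = 0.7493
  ψ = 0.7493: g = -0.00292, g' = -1.2016 → ψ = 0.7469
Converged at ψ = 0.7469.
Compositions from xᵢ = zᵢ/(1+ψ(Kᵢ−1)), yᵢ = Kᵢxᵢ:
  1-butene: x = 0.1385, y = 0.5154
  acetaldehyde: x = 0.1246, y = 0.2653
  carbon tetrachloride: x = 0.3957, y = 0.1306
  1-propanol: x = 0.3412, y = 0.0887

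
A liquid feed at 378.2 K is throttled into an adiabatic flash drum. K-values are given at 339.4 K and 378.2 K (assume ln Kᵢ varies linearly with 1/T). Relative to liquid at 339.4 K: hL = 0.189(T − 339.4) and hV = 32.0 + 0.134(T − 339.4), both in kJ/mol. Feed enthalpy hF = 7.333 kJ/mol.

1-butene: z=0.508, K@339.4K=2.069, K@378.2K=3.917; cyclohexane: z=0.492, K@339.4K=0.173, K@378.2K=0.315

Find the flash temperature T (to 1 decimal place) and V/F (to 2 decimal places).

T = 342.7 K, V/F = 0.21

Adiabatic flash: solve Rachford–Rice at each trial T, then check hF = ψ·hV(T) + (1−ψ)·hL(T).
  T = 339.4 K: K = (2.069, 0.173), RR gives ψ = 0.154, H_out = 4.929 kJ/mol
  T = 378.2 K: K = (3.917, 0.315), RR gives ψ = 0.573, H_out = 24.445 kJ/mol
  T = 358.8 K: K = (2.896, 0.237), RR gives ψ = 0.407, H_out = 16.243 kJ/mol
  T = 349.1 K: K = (2.459, 0.203), RR gives ψ = 0.301, H_out = 11.294 kJ/mol
  T = 344.2 K: K = (2.257, 0.188), RR gives ψ = 0.234, H_out = 8.328 kJ/mol
  T = 341.8 K: K = (2.161, 0.180), RR gives ψ = 0.196, H_out = 6.702 kJ/mol
Linear interpolation between T = 341.8 (H_out = 6.702) and T = 344.2 (H_out = 8.328) on hF = 7.333 gives T ≈ 342.7 K, at which ψ = 0.21.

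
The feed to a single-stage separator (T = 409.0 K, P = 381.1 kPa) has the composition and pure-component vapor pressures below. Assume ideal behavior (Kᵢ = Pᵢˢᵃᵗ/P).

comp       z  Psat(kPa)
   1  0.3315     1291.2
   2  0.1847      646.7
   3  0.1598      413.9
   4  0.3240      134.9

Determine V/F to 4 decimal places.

Raoult's law: Kᵢ = Pᵢˢᵃᵗ/P = Pᵢˢᵃᵗ/381.1.
  K_1 = 1291.2/381.1 = 3.388087, K_2 = 646.7/381.1 = 1.696930, K_3 = 413.9/381.1 = 1.086067, K_4 = 134.9/381.1 = 0.353975
Rachford–Rice: g(V/F) = Σ zᵢ(Kᵢ−1)/(1+V/F(Kᵢ−1)) = 0.
g(0) = ΣzᵢKᵢ − 1 = 0.7248 and g(1) = 1 − Σzᵢ/Kᵢ = -0.2691, so a root lies in (0, 1).
Newton iteration, V/F⁰ = 0.52:
  V/F = 0.5200: g = 0.14558, g' = -0.7322 → V/F = 0.7188
  V/F = 0.7188: g = -0.00066, g' = -0.7684 → V/F = 0.7180
Converged at V/F = 0.7180.

V/F = 0.7180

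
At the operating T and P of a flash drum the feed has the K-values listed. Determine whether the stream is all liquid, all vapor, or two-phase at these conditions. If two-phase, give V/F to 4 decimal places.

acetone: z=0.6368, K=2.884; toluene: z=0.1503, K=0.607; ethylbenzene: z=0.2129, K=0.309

ΣzᵢKᵢ = 1.9935; Σzᵢ/Kᵢ = 1.1574.
Both exceed 1, so a two-phase solution exists.
Material balance + equilibrium reduce to Σ zᵢ(Kᵢ−1)/(1+ψ(Kᵢ−1)) = 0.
Newton–Raphson from ψ = 0.45:
  ψ = 0.4500: g = 0.36401, g' = -0.9104 → ψ = 0.8499
  ψ = 0.8499: g = 0.01612, g' = -0.9831 → ψ = 0.8663
  ψ = 0.8663: g = -0.00022, g' = -1.0105 → ψ = 0.8660
Converged at ψ = 0.8660.

two-phase, V/F = 0.8660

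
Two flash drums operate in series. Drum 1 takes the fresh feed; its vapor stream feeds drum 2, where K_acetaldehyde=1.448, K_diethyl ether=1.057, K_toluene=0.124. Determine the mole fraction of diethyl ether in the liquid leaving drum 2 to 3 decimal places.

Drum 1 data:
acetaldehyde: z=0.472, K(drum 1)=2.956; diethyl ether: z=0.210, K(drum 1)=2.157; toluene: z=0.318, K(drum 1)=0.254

x_diethyl ether (drum 2) = 0.241

Drum 1:
Material balance + equilibrium reduce to Σ zᵢ(Kᵢ−1)/(1+ψ₁(Kᵢ−1)) = 0.
Feasibility: ΣzᵢKᵢ = 1.929, Σzᵢ/Kᵢ = 1.509 — both > 1, two phases present.
Newton iteration, ψ₁⁰ = 0.5:
  ψ₁ = 0.500: g = 0.2423, g' = -1.025 → ψ₁ = 0.737
  ψ₁ = 0.737: g = -0.0171, g' = -1.257 → ψ₁ = 0.723
Converged at ψ₁ = 0.723.
Drum-1 compositions:
  acetaldehyde: x = 0.196, y = 0.578
  diethyl ether: x = 0.114, y = 0.247
  toluene: x = 0.690, y = 0.175
Drum-2 feed = drum-1 vapor: z₂ = (0.5780, 0.2467, 0.1753).
Drum 2:
Let ψ₂ = V/F and solve Σ zᵢ(Kᵢ−1)/(1+ψ₂(Kᵢ−1)) = 0.
g(0) = ΣzᵢKᵢ − 1 = 0.119 and g(1) = 1 − Σzᵢ/Kᵢ = -1.046, so a root lies in (0, 1).
Iterate (Newton) starting at ψ₂ = 0.5:
  ψ₂ = 0.500: g = -0.0480, g' = -0.504 → ψ₂ = 0.405
  ψ₂ = 0.405: g = -0.0050, g' = -0.407 → ψ₂ = 0.393
  ψ₂ = 0.393: g = -0.0001, g' = -0.397 → ψ₂ = 0.392
Converged at ψ₂ = 0.392.
  acetaldehyde: x = 0.492, y = 0.712
  diethyl ether: x = 0.241, y = 0.255
  toluene: x = 0.267, y = 0.033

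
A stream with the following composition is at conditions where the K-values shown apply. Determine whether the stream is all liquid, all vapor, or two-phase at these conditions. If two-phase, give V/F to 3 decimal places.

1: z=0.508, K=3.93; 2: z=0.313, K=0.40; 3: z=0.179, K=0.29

ΣzᵢKᵢ = 2.174; Σzᵢ/Kᵢ = 1.529.
Both exceed 1, so a two-phase solution exists.
Newton iteration, ψ⁰ = 0.5:
  ψ = 0.500: g = 0.1385, g' = -1.165 → ψ = 0.619
  ψ = 0.619: g = 0.0036, g' = -1.123 → ψ = 0.622
Converged at ψ = 0.622.

two-phase, V/F = 0.622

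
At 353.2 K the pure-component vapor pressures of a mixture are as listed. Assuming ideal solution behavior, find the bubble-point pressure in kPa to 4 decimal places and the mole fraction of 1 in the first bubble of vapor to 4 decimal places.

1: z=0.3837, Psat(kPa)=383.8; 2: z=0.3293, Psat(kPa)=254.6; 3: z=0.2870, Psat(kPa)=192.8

Pbub = 286.4374 kPa, y_1 = 0.5141

At the bubble point ψ → 0, so ΣzᵢKᵢ = 1 with Kᵢ = Pᵢˢᵃᵗ/P ⇒ P = ΣzᵢPᵢˢᵃᵗ.
P = 0.3837·383.8 + 0.3293·254.6 + 0.2870·192.8 = 286.4374 kPa
yᵢ = zᵢPᵢˢᵃᵗ/P ⇒ y_1 = 0.3837·383.8/286.4374 = 0.5141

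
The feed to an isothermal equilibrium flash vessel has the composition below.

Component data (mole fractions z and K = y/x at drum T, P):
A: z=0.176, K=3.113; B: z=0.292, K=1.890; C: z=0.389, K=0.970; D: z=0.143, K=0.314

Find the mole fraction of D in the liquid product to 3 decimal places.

x_D = 0.378

Material balance + equilibrium reduce to Σ zᵢ(Kᵢ−1)/(1+β(Kᵢ−1)) = 0.
Check two-phase: ΣzᵢKᵢ = 1.522 > 1 and Σzᵢ/Kᵢ = 1.067 > 1, so g(0) = 0.522 > 0 and g(1) = -0.067 < 0.
Iterate (Newton) starting at β = 0.57:
  β = 0.570: g = 0.1682, g' = -0.445 → β = 0.948
  β = 0.948: g = -0.0275, g' = -0.705 → β = 0.909
  β = 0.909: g = -0.0014, g' = -0.638 → β = 0.906
Converged at β = 0.906.
Compositions from xᵢ = zᵢ/(1+β(Kᵢ−1)), yᵢ = Kᵢxᵢ:
  A: x = 0.060, y = 0.188
  B: x = 0.162, y = 0.305
  C: x = 0.400, y = 0.388
  D: x = 0.378, y = 0.119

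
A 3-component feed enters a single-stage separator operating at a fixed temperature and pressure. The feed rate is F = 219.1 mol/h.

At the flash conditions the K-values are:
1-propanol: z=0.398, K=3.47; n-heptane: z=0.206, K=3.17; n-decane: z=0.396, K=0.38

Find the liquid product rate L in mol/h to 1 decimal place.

Material balance + equilibrium reduce to Σ zᵢ(Kᵢ−1)/(1+ψ(Kᵢ−1)) = 0.
g(0) = ΣzᵢKᵢ − 1 = 1.185 and g(1) = 1 − Σzᵢ/Kᵢ = -0.222, so a root lies in (0, 1).
Iterate (Newton) starting at ψ = 0.5:
  ψ = 0.500: g = 0.2984, g' = -1.029 → ψ = 0.790
  ψ = 0.790: g = 0.0165, g' = -0.995 → ψ = 0.807
Converged at ψ = 0.807.
Then V = ψ·F = 0.8065·219.1 = 176.7 mol/h and L = F − V = 42.4 mol/h.

L = 42.4 mol/h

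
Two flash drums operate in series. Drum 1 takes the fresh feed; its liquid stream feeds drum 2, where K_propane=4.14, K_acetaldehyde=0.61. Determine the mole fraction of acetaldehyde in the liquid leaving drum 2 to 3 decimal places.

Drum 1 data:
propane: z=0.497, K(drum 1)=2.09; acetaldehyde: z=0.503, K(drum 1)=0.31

x_acetaldehyde (drum 2) = 0.890

Drum 1:
Rachford–Rice: g(ψ₁) = Σ zᵢ(Kᵢ−1)/(1+ψ₁(Kᵢ−1)) = 0.
Check two-phase: ΣzᵢKᵢ = 1.195 > 1 and Σzᵢ/Kᵢ = 1.860 > 1, so g(0) = 0.195 > 0 and g(1) = -0.860 < 0.
Binary case is linear: z₁(K₁−1)(1+ψ₁(K₂−1)) + z₂(K₂−1)(1+ψ₁(K₁−1)) = 0
⇒ ψ₁ = [z₁(K₁−1)+z₂(K₂−1)] / [−(K₁−1)(K₂−1)] = 0.1947/0.7521 = 0.259
Drum-1 compositions:
  propane: x = 0.388, y = 0.810
  acetaldehyde: x = 0.612, y = 0.190
Drum-2 feed = drum-1 liquid: z₂ = (0.3876, 0.6124).
Drum 2:
Material balance + equilibrium reduce to Σ zᵢ(Kᵢ−1)/(1+ψ₂(Kᵢ−1)) = 0.
Check two-phase: ΣzᵢKᵢ = 1.978 > 1 and Σzᵢ/Kᵢ = 1.098 > 1, so g(0) = 0.978 > 0 and g(1) = -0.098 < 0.
Iterate (Newton) starting at ψ₂ = 0.35:
  ψ₂ = 0.350: g = 0.3033, g' = -0.992 → ψ₂ = 0.656
  ψ₂ = 0.656: g = 0.0771, g' = -0.577 → ψ₂ = 0.789
  ψ₂ = 0.789: g = 0.0049, g' = -0.510 → ψ₂ = 0.799
Converged at ψ₂ = 0.799.
  propane: x = 0.110, y = 0.457
  acetaldehyde: x = 0.890, y = 0.543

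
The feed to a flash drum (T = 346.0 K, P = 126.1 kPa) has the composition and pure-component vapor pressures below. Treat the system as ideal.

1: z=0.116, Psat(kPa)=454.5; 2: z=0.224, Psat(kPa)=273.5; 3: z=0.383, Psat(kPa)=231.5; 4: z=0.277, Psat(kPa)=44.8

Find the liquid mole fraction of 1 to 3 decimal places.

x_1 = 0.035

Raoult's law: Kᵢ = Pᵢˢᵃᵗ/P = Pᵢˢᵃᵗ/126.1.
  K_1 = 454.5/126.1 = 3.60428, K_2 = 273.5/126.1 = 2.16891, K_3 = 231.5/126.1 = 1.83584, K_4 = 44.8/126.1 = 0.35527
Material balance + equilibrium reduce to Σ zᵢ(Kᵢ−1)/(1+V/F(Kᵢ−1)) = 0.
Feasibility: ΣzᵢKᵢ = 1.705, Σzᵢ/Kᵢ = 1.124 — both > 1, two phases present.
Newton–Raphson from V/F = 0.59:
  V/F = 0.590: g = 0.2002, g' = -0.649 → V/F = 0.898
  V/F = 0.898: g = -0.0234, g' = -0.881 → V/F = 0.872
  V/F = 0.872: g = -0.0006, g' = -0.839 → V/F = 0.871
Converged at V/F = 0.871.
Compositions from xᵢ = zᵢ/(1+V/F(Kᵢ−1)), yᵢ = Kᵢxᵢ:
  1: x = 0.035, y = 0.128
  2: x = 0.111, y = 0.241
  3: x = 0.222, y = 0.407
  4: x = 0.632, y = 0.224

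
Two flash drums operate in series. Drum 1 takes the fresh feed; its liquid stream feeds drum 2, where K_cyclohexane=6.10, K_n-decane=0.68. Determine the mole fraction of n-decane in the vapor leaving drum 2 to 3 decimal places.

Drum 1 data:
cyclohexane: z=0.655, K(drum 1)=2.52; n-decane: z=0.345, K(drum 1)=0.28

y_n-decane (drum 2) = 0.640

Drum 1:
Rachford–Rice: g(ψ₁) = Σ zᵢ(Kᵢ−1)/(1+ψ₁(Kᵢ−1)) = 0.
g(0) = ΣzᵢKᵢ − 1 = 0.747 and g(1) = 1 − Σzᵢ/Kᵢ = -0.492, so a root lies in (0, 1).
Binary case is linear: z₁(K₁−1)(1+ψ₁(K₂−1)) + z₂(K₂−1)(1+ψ₁(K₁−1)) = 0
⇒ ψ₁ = [z₁(K₁−1)+z₂(K₂−1)] / [−(K₁−1)(K₂−1)] = 0.7472/1.0944 = 0.683
Drum-1 compositions:
  cyclohexane: x = 0.321, y = 0.810
  n-decane: x = 0.679, y = 0.190
Drum-2 feed = drum-1 liquid: z₂ = (0.3214, 0.6786).
Drum 2:
Material balance + equilibrium reduce to Σ zᵢ(Kᵢ−1)/(1+ψ₂(Kᵢ−1)) = 0.
Feasibility: ΣzᵢKᵢ = 2.422, Σzᵢ/Kᵢ = 1.051 — both > 1, two phases present.
Newton–Raphson from ψ₂ = 0.5:
  ψ₂ = 0.500: g = 0.2033, g' = -0.762 → ψ₂ = 0.767
  ψ₂ = 0.767: g = 0.0461, g' = -0.469 → ψ₂ = 0.865
  ψ₂ = 0.865: g = 0.0026, g' = -0.418 → ψ₂ = 0.871
Converged at ψ₂ = 0.871.
  cyclohexane: x = 0.059, y = 0.360
  n-decane: x = 0.941, y = 0.640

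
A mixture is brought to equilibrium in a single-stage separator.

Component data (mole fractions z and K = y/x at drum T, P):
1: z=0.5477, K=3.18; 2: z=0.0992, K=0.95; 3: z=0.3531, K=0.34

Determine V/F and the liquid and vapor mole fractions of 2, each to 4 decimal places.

V/F = 0.7361, x_2 = 0.1030, y_2 = 0.0978

Rachford–Rice: g(V/F) = Σ zᵢ(Kᵢ−1)/(1+V/F(Kᵢ−1)) = 0.
Check two-phase: ΣzᵢKᵢ = 1.9560 > 1 and Σzᵢ/Kᵢ = 1.3152 > 1, so g(0) = 0.9560 > 0 and g(1) = -0.3152 < 0.
Newton–Raphson from V/F = 0.57:
  V/F = 0.5700: g = 0.15372, g' = -0.9131 → V/F = 0.7383
  V/F = 0.7383: g = -0.00217, g' = -0.9676 → V/F = 0.7361
Converged at V/F = 0.7361.
Compositions from xᵢ = zᵢ/(1+V/F(Kᵢ−1)), yᵢ = Kᵢxᵢ:
  1: x = 0.2103, y = 0.6687
  2: x = 0.1030, y = 0.0978
  3: x = 0.6867, y = 0.2335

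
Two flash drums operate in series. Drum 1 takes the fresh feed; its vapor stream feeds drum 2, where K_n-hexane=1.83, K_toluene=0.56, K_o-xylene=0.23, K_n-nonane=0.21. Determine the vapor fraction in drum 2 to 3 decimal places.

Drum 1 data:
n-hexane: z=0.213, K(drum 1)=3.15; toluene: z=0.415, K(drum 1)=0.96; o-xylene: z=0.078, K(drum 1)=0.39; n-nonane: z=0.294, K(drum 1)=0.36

V/F (drum 2) = 0.123

Drum 1:
Material balance + equilibrium reduce to Σ zᵢ(Kᵢ−1)/(1+ψ₁(Kᵢ−1)) = 0.
Feasibility: ΣzᵢKᵢ = 1.206, Σzᵢ/Kᵢ = 1.517 — both > 1, two phases present.
Newton iteration, ψ₁⁰ = 0.5:
  ψ₁ = 0.500: g = -0.1414, g' = -0.550 → ψ₁ = 0.243
  ψ₁ = 0.243: g = 0.0055, g' = -0.634 → ψ₁ = 0.251
  ψ₁ = 0.251: g = 0.0000, g' = -0.627 → ψ₁ = 0.252
Converged at ψ₁ = 0.252.
Drum-1 compositions:
  n-hexane: x = 0.138, y = 0.435
  toluene: x = 0.419, y = 0.402
  o-xylene: x = 0.092, y = 0.036
  n-nonane: x = 0.350, y = 0.126
Drum-2 feed = drum-1 vapor: z₂ = (0.4355, 0.4024, 0.0359, 0.1261).
Drum 2:
Rachford–Rice: g(ψ₂) = Σ zᵢ(Kᵢ−1)/(1+ψ₂(Kᵢ−1)) = 0.
Check two-phase: ΣzᵢKᵢ = 1.057 > 1 and Σzᵢ/Kᵢ = 1.714 > 1, so g(0) = 0.057 > 0 and g(1) = -0.714 < 0.
Iterate (Newton) starting at ψ₂ = 0.46:
  ψ₂ = 0.460: g = -0.1598, g' = -0.525 → ψ₂ = 0.156
  ψ₂ = 0.156: g = -0.0150, g' = -0.455 → ψ₂ = 0.123
Converged at ψ₂ = 0.123.
  n-hexane: x = 0.395, y = 0.723
  toluene: x = 0.425, y = 0.238
  o-xylene: x = 0.040, y = 0.009
  n-nonane: x = 0.140, y = 0.029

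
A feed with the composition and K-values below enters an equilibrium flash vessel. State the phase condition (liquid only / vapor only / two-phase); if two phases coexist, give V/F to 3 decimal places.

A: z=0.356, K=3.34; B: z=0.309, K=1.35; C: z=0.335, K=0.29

ΣzᵢKᵢ = 1.703; Σzᵢ/Kᵢ = 1.491.
Both exceed 1, so a two-phase solution exists.
Let ψ = V/F and solve Σ zᵢ(Kᵢ−1)/(1+ψ(Kᵢ−1)) = 0.
Iterate (Newton) starting at ψ = 0.5:
  ψ = 0.500: g = 0.1072, g' = -0.847 → ψ = 0.626
  ψ = 0.626: g = -0.0019, g' = -0.894 → ψ = 0.624
Converged at ψ = 0.624.

two-phase, V/F = 0.624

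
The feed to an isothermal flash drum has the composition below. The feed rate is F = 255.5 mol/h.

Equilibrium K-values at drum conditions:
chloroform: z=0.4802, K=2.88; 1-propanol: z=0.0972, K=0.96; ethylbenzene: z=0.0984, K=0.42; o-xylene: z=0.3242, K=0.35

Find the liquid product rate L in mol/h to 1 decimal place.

L = 106.2 mol/h

Rachford–Rice: g(V/F) = Σ zᵢ(Kᵢ−1)/(1+V/F(Kᵢ−1)) = 0.
Check two-phase: ΣzᵢKᵢ = 1.6311 > 1 and Σzᵢ/Kᵢ = 1.4286 > 1, so g(0) = 0.6311 > 0 and g(1) = -0.4286 < 0.
Newton iteration, V/F⁰ = 0.5:
  V/F = 0.5000: g = 0.06881, g' = -0.8174 → V/F = 0.5842
  V/F = 0.5842: g = 0.00022, g' = -0.8174 → V/F = 0.5844
Converged at V/F = 0.5844.
Then V = V/F·F = 0.5844·255.5 = 149.3 mol/h and L = F − V = 106.2 mol/h.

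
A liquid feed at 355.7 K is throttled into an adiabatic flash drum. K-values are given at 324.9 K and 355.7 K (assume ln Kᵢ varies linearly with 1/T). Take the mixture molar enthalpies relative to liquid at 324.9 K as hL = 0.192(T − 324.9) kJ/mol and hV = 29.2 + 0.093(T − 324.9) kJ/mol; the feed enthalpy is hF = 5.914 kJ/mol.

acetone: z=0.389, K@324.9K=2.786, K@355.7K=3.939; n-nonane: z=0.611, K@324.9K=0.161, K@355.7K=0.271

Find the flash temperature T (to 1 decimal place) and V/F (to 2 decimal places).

T = 330.8 K, V/F = 0.17

Adiabatic flash: solve Rachford–Rice at each trial T, then check hF = ψ·hV(T) + (1−ψ)·hL(T).
  T = 324.9 K: K = (2.786, 0.161), RR gives ψ = 0.122, H_out = 3.549 kJ/mol
  T = 355.7 K: K = (3.939, 0.271), RR gives ψ = 0.326, H_out = 14.431 kJ/mol
  T = 340.3 K: K = (3.339, 0.211), RR gives ψ = 0.232, H_out = 9.378 kJ/mol
  T = 332.6 K: K = (3.056, 0.185), RR gives ψ = 0.180, H_out = 6.603 kJ/mol
  T = 328.8 K: K = (2.921, 0.173), RR gives ψ = 0.152, H_out = 5.138 kJ/mol
  T = 330.7 K: K = (2.988, 0.179), RR gives ψ = 0.166, H_out = 5.879 kJ/mol
Linear interpolation between T = 330.7 (H_out = 5.879) and T = 332.6 (H_out = 6.603) on hF = 5.914 gives T ≈ 330.8 K, at which ψ = 0.17.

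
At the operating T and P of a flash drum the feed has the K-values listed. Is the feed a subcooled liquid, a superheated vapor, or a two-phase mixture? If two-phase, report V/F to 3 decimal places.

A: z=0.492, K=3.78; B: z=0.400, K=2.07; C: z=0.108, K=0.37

ΣzᵢKᵢ = 2.728; Σzᵢ/Kᵢ = 0.615.
Since Σzᵢ/Kᵢ < 1 the mixture is above its dew point — single vapor phase.

superheated vapor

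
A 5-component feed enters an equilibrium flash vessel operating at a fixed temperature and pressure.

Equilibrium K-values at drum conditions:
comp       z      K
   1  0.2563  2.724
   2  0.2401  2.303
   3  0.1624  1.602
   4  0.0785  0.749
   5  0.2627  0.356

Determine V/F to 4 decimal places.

V/F = 0.8416

Material balance + equilibrium reduce to Σ zᵢ(Kᵢ−1)/(1+V/F(Kᵢ−1)) = 0.
g(0) = ΣzᵢKᵢ − 1 = 0.6636 and g(1) = 1 − Σzᵢ/Kᵢ = -0.1424, so a root lies in (0, 1).
Newton iteration, V/F⁰ = 0.41:
  V/F = 0.4100: g = 0.28936, g' = -0.6798 → V/F = 0.8356
  V/F = 0.8356: g = 0.00461, g' = -0.7661 → V/F = 0.8417
  V/F = 0.8417: g = -0.00002, g' = -0.7729 → V/F = 0.8416
Converged at V/F = 0.8416.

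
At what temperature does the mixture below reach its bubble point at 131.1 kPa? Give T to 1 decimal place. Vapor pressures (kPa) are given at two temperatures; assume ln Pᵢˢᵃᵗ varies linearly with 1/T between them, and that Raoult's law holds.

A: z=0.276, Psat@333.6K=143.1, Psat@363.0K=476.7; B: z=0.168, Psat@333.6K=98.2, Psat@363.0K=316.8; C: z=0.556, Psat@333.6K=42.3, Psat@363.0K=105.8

T = 346.2 K

Bubble-point temperature: ΣzᵢPᵢˢᵃᵗ(T) = P. Interpolate ln Pᵢˢᵃᵗ = aᵢ + bᵢ/T.
  T = 333.6 K: ΣzᵢPᵢˢᵃᵗ = 79.51 kPa
  T = 363.0 K: ΣzᵢPᵢˢᵃᵗ = 243.62 kPa
  T = 348.3 K: ΣzᵢPᵢˢᵃᵗ = 142.24 kPa
  T = 341.0 K: ΣzᵢPᵢˢᵃᵗ = 107.17 kPa
  T = 344.6 K: ΣzᵢPᵢˢᵃᵗ = 123.39 kPa
  T = 346.5 K: ΣzᵢPᵢˢᵃᵗ = 132.78 kPa
Interpolating between 344.6 K and 346.5 K gives T ≈ 346.2 K.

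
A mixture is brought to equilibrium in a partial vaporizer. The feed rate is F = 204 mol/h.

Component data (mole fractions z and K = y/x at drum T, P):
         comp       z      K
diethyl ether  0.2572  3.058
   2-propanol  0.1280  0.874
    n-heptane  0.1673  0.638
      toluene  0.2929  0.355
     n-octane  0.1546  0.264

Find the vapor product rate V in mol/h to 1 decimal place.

Rachford–Rice: g(V/F) = Σ zᵢ(Kᵢ−1)/(1+V/F(Kᵢ−1)) = 0.
g(0) = ΣzᵢKᵢ − 1 = 0.1499 and g(1) = 1 − Σzᵢ/Kᵢ = -0.9035, so a root lies in (0, 1).
Iterate (Newton) starting at V/F = 0.5:
  V/F = 0.5000: g = -0.28917, g' = -0.7747 → V/F = 0.1268
  V/F = 0.1268: g = 0.00871, g' = -0.9578 → V/F = 0.1358
  V/F = 0.1358: g = 0.00008, g' = -0.9414 → V/F = 0.1359
Converged at V/F = 0.1359.
Then V = V/F·F = 0.1359·204 = 27.7 mol/h and L = F − V = 176.3 mol/h.

V = 27.7 mol/h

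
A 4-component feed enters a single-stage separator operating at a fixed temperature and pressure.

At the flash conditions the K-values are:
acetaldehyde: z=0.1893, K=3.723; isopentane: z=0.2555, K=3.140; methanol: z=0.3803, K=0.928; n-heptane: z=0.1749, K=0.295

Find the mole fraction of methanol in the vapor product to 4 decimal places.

y_methanol = 0.3764

Material balance + equilibrium reduce to Σ zᵢ(Kᵢ−1)/(1+V/F(Kᵢ−1)) = 0.
Feasibility: ΣzᵢKᵢ = 1.9115, Σzᵢ/Kᵢ = 1.1349 — both > 1, two phases present.
Newton–Raphson from V/F = 0.5:
  V/F = 0.5000: g = 0.26358, g' = -0.7342 → V/F = 0.8590
  V/F = 0.8590: g = 0.00520, g' = -0.8322 → V/F = 0.8652
Converged at V/F = 0.8652.
Compositions from xᵢ = zᵢ/(1+V/F(Kᵢ−1)), yᵢ = Kᵢxᵢ:
  acetaldehyde: x = 0.0564, y = 0.2100
  isopentane: x = 0.0896, y = 0.2813
  methanol: x = 0.4056, y = 0.3764
  n-heptane: x = 0.4484, y = 0.1323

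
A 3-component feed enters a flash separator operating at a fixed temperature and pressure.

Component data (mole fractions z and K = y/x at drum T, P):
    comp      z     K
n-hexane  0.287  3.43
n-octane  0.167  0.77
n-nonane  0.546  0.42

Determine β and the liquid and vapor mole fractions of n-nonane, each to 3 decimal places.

Let β = V/F and solve Σ zᵢ(Kᵢ−1)/(1+β(Kᵢ−1)) = 0.
Check two-phase: ΣzᵢKᵢ = 1.342 > 1 and Σzᵢ/Kᵢ = 1.601 > 1, so g(0) = 0.342 > 0 and g(1) = -0.601 < 0.
Newton iteration, β⁰ = 0.5:
  β = 0.500: g = -0.1746, g' = -0.721 → β = 0.258
  β = 0.258: g = 0.0155, g' = -0.904 → β = 0.275
Converged at β = 0.275.
Compositions from xᵢ = zᵢ/(1+β(Kᵢ−1)), yᵢ = Kᵢxᵢ:
  n-hexane: x = 0.172, y = 0.590
  n-octane: x = 0.178, y = 0.137
  n-nonane: x = 0.650, y = 0.273

β = 0.275, x_n-nonane = 0.650, y_n-nonane = 0.273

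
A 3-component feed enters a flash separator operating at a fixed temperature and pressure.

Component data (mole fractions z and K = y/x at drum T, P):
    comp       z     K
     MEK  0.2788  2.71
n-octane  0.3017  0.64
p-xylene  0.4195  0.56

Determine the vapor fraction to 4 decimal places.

Rachford–Rice: g(ψ) = Σ zᵢ(Kᵢ−1)/(1+ψ(Kᵢ−1)) = 0.
Check two-phase: ΣzᵢKᵢ = 1.1836 > 1 and Σzᵢ/Kᵢ = 1.3234 > 1, so g(0) = 0.1836 > 0 and g(1) = -0.3234 < 0.
Newton iteration, ψ⁰ = 0.35:
  ψ = 0.3500: g = -0.04420, g' = -0.4837 → ψ = 0.2586
  ψ = 0.2586: g = 0.00252, g' = -0.5429 → ψ = 0.2633
Converged at ψ = 0.2633.

ψ = 0.2633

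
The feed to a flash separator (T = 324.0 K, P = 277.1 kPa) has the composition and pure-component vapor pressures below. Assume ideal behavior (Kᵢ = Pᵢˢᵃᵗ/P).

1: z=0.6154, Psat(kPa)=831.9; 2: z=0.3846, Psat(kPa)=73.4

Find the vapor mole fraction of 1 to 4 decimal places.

Raoult's law: Kᵢ = Pᵢˢᵃᵗ/P = Pᵢˢᵃᵗ/277.1.
  K_1 = 831.9/277.1 = 3.002165, K_2 = 73.4/277.1 = 0.264886
Let β = V/F and solve Σ zᵢ(Kᵢ−1)/(1+β(Kᵢ−1)) = 0.
g(0) = ΣzᵢKᵢ − 1 = 0.9494 and g(1) = 1 − Σzᵢ/Kᵢ = -0.6569, so a root lies in (0, 1).
Binary case is linear: z₁(K₁−1)(1+β(K₂−1)) + z₂(K₂−1)(1+β(K₁−1)) = 0
⇒ β = [z₁(K₁−1)+z₂(K₂−1)] / [−(K₁−1)(K₂−1)] = 0.94941/1.47182 = 0.6451
Compositions from xᵢ = zᵢ/(1+β(Kᵢ−1)), yᵢ = Kᵢxᵢ:
  1: x = 0.2686, y = 0.8063
  2: x = 0.7314, y = 0.1937

y_1 = 0.8063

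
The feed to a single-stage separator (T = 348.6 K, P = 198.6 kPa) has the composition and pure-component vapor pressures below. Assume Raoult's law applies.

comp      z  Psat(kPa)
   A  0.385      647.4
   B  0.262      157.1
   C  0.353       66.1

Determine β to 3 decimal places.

Raoult's law: Kᵢ = Pᵢˢᵃᵗ/P = Pᵢˢᵃᵗ/198.6.
  K_A = 647.4/198.6 = 3.25982, K_B = 157.1/198.6 = 0.79104, K_C = 66.1/198.6 = 0.33283
Let β = V/F and solve Σ zᵢ(Kᵢ−1)/(1+β(Kᵢ−1)) = 0.
Check two-phase: ΣzᵢKᵢ = 1.580 > 1 and Σzᵢ/Kᵢ = 1.510 > 1, so g(0) = 0.580 > 0 and g(1) = -0.510 < 0.
Newton iteration, β⁰ = 0.5:
  β = 0.500: g = -0.0061, g' = -0.801 → β = 0.492
Converged at β = 0.492.

β = 0.492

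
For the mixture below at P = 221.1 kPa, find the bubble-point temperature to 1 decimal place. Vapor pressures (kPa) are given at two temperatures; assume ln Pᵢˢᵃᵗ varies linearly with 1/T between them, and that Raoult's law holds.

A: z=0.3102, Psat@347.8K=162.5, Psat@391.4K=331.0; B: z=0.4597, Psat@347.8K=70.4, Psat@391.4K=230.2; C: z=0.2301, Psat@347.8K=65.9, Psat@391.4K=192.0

Bubble-point temperature: ΣzᵢPᵢˢᵃᵗ(T) = P. Interpolate ln Pᵢˢᵃᵗ = aᵢ + bᵢ/T.
  T = 347.8 K: ΣzᵢPᵢˢᵃᵗ = 97.93 kPa
  T = 391.4 K: ΣzᵢPᵢˢᵃᵗ = 252.68 kPa
  T = 369.6 K: ΣzᵢPᵢˢᵃᵗ = 160.78 kPa
  T = 380.5 K: ΣzᵢPᵢˢᵃᵗ = 202.59 kPa
  T = 385.9 K: ΣzᵢPᵢˢᵃᵗ = 226.31 kPa
  T = 383.2 K: ΣzᵢPᵢˢᵃᵗ = 214.19 kPa
  T = 384.5 K: ΣzᵢPᵢˢᵃᵗ = 219.96 kPa
Interpolating between 384.5 K and 385.9 K gives T ≈ 384.8 K.

T = 384.8 K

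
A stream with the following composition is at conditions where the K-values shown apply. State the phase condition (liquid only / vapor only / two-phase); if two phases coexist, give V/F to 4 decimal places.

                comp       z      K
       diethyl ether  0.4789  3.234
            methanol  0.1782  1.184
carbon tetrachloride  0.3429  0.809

ΣzᵢKᵢ = 2.0372; Σzᵢ/Kᵢ = 0.7224.
Since Σzᵢ/Kᵢ < 1 the mixture is above its dew point — single vapor phase.

vapor only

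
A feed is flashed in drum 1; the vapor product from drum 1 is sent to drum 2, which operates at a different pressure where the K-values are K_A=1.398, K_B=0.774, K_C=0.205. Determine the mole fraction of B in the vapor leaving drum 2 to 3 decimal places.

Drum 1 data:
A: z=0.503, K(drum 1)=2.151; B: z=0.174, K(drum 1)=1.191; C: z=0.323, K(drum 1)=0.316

y_B (drum 2) = 0.155

Drum 1:
Material balance + equilibrium reduce to Σ zᵢ(Kᵢ−1)/(1+ψ₁(Kᵢ−1)) = 0.
Feasibility: ΣzᵢKᵢ = 1.391, Σzᵢ/Kᵢ = 1.402 — both > 1, two phases present.
Newton iteration, ψ₁⁰ = 0.5:
  ψ₁ = 0.500: g = 0.0620, g' = -0.623 → ψ₁ = 0.600
  ψ₁ = 0.600: g = -0.0022, g' = -0.673 → ψ₁ = 0.596
Converged at ψ₁ = 0.596.
Drum-1 compositions:
  A: x = 0.298, y = 0.642
  B: x = 0.156, y = 0.186
  C: x = 0.546, y = 0.172
Drum-2 feed = drum-1 vapor: z₂ = (0.6416, 0.1860, 0.1724).
Drum 2:
Rachford–Rice: g(ψ₂) = Σ zᵢ(Kᵢ−1)/(1+ψ₂(Kᵢ−1)) = 0.
Feasibility: ΣzᵢKᵢ = 1.076, Σzᵢ/Kᵢ = 1.540 — both > 1, two phases present.
Newton–Raphson from ψ₂ = 0.59:
  ψ₂ = 0.590: g = -0.0998, g' = -0.466 → ψ₂ = 0.376
  ψ₂ = 0.376: g = -0.0192, g' = -0.310 → ψ₂ = 0.314
  ψ₂ = 0.314: g = -0.0008, g' = -0.285 → ψ₂ = 0.311
Converged at ψ₂ = 0.311.
  A: x = 0.571, y = 0.798
  B: x = 0.200, y = 0.155
  C: x = 0.229, y = 0.047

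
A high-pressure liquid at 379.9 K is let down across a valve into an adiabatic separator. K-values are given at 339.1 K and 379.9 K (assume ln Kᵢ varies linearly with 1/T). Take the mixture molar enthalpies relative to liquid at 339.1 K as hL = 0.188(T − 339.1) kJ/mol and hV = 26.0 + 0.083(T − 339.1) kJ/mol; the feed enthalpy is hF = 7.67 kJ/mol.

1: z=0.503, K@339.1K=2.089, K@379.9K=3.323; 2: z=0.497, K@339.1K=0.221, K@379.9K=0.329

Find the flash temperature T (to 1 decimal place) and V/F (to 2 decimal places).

T = 344.9 K, V/F = 0.26

Adiabatic flash: solve Rachford–Rice at each trial T, then check hF = ψ·hV(T) + (1−ψ)·hL(T).
  T = 339.1 K: K = (2.089, 0.221), RR gives ψ = 0.189, H_out = 4.922 kJ/mol
  T = 379.9 K: K = (3.323, 0.329), RR gives ψ = 0.536, H_out = 19.303 kJ/mol
  T = 359.5 K: K = (2.670, 0.273), RR gives ψ = 0.394, H_out = 13.234 kJ/mol
  T = 349.3 K: K = (2.370, 0.246), RR gives ψ = 0.305, H_out = 9.510 kJ/mol
  T = 344.2 K: K = (2.227, 0.233), RR gives ψ = 0.251, H_out = 7.356 kJ/mol
  T = 346.8 K: K = (2.299, 0.240), RR gives ψ = 0.279, H_out = 8.484 kJ/mol
  T = 345.5 K: K = (2.263, 0.237), RR gives ψ = 0.266, H_out = 7.928 kJ/mol
Linear interpolation between T = 344.2 (H_out = 7.356) and T = 345.5 (H_out = 7.928) on hF = 7.67 gives T ≈ 344.9 K, at which ψ = 0.26.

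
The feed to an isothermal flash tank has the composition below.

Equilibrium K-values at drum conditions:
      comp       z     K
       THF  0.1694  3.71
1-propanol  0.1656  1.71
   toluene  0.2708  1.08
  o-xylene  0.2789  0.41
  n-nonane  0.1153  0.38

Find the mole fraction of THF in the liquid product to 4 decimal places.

x_THF = 0.0774

Newton iteration, β⁰ = 0.44:
  β = 0.4400: g = -0.00064, g' = -0.5698 → β = 0.4389
Converged at β = 0.4389.
Compositions from xᵢ = zᵢ/(1+β(Kᵢ−1)), yᵢ = Kᵢxᵢ:
  THF: x = 0.0774, y = 0.2871
  1-propanol: x = 0.1263, y = 0.2159
  toluene: x = 0.2616, y = 0.2825
  o-xylene: x = 0.3764, y = 0.1543
  n-nonane: x = 0.1584, y = 0.0602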